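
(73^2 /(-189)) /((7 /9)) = -5329 /147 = -36.25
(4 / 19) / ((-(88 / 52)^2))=-169 / 2299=-0.07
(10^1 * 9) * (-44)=-3960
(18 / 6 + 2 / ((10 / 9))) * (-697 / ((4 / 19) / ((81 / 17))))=-378594 / 5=-75718.80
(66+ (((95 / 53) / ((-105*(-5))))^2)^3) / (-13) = -150796615840764066352087 / 29702363726211103265625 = -5.08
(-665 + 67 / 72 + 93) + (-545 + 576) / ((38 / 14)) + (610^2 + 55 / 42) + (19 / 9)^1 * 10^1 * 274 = 1204424929 / 3192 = 377326.11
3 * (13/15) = 13/5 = 2.60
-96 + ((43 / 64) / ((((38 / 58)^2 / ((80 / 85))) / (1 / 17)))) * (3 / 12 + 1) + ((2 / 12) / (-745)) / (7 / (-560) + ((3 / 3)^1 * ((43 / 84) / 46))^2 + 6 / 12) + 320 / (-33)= -31548123210025395869 / 298781983502063952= -105.59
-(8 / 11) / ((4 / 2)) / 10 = -2 / 55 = -0.04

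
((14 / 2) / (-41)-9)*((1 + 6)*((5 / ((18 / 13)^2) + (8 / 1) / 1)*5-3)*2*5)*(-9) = 106681540 / 369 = 289109.86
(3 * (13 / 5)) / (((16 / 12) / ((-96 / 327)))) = -936 / 545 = -1.72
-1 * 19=-19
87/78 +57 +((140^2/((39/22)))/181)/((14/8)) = 101021/1086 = 93.02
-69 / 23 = -3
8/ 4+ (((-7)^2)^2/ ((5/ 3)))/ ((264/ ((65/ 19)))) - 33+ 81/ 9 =-5571/ 1672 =-3.33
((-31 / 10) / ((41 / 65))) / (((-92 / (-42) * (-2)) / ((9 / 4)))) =76167 / 30176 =2.52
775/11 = 70.45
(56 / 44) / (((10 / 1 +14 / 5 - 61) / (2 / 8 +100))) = -14035 / 5302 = -2.65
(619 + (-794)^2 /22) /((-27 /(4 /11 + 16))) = -6440540 /363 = -17742.53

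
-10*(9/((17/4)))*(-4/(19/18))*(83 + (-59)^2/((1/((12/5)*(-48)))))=-10392058944/323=-32173557.10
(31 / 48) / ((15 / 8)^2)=124 / 675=0.18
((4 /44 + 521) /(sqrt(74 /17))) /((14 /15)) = 21495 * sqrt(1258) /2849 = 267.60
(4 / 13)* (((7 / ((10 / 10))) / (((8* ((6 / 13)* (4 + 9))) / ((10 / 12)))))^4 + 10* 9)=619175142865 / 22359048192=27.69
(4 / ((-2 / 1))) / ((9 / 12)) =-8 / 3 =-2.67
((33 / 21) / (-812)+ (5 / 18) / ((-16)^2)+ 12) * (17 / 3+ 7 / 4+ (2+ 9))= 17363980829 / 78575616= 220.98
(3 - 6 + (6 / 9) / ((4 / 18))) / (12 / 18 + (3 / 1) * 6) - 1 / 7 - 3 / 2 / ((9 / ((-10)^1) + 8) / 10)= -2.26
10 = 10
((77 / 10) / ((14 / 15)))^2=1089 / 16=68.06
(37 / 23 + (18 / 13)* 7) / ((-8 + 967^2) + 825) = 3379 / 279835894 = 0.00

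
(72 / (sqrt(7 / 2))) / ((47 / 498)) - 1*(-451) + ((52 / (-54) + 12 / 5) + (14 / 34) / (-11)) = 35856*sqrt(14) / 329 + 11420828 / 25245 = 860.18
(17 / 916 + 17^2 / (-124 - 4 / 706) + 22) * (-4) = -394715117 / 5012123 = -78.75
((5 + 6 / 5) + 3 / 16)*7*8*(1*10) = 3577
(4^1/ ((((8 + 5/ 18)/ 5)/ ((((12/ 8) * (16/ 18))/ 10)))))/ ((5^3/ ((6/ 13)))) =288/ 242125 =0.00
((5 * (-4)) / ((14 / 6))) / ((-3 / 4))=80 / 7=11.43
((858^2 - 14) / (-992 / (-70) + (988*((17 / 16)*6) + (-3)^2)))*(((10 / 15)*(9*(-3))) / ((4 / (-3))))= 695661750 / 442517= 1572.06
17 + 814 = 831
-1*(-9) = 9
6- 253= -247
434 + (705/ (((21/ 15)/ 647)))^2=5201478476891/ 49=106152621977.37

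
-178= -178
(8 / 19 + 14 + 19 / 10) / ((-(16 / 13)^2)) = -524069 / 48640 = -10.77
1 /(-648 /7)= -7 /648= -0.01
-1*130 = -130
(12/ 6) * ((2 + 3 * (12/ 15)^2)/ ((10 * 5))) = 98/ 625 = 0.16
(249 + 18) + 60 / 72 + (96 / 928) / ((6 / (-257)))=22916 / 87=263.40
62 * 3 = 186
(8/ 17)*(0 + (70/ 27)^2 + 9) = 91688/ 12393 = 7.40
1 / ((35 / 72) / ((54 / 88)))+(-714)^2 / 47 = 10847.99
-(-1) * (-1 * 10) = -10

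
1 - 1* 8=-7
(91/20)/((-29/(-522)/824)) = 337428/5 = 67485.60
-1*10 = -10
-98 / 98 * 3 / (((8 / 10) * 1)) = -15 / 4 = -3.75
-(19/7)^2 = -361/49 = -7.37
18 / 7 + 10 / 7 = 4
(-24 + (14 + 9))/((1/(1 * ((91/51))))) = -91/51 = -1.78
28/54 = 14/27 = 0.52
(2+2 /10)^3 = 1331 /125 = 10.65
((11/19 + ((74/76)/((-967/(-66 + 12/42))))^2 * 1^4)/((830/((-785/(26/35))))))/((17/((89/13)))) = -674104088445885/2253885760397908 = -0.30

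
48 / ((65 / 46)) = 2208 / 65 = 33.97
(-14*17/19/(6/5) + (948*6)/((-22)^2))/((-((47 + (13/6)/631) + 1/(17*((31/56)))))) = -6024905366/216092897999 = -0.03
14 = 14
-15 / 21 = -5 / 7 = -0.71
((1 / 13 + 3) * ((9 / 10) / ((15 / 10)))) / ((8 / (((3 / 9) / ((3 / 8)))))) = 8 / 39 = 0.21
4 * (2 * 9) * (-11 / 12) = -66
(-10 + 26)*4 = 64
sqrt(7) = 2.65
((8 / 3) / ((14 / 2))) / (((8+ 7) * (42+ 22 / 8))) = 32 / 56385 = 0.00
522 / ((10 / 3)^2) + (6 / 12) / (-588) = 1381187 / 29400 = 46.98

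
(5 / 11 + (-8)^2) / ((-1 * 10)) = -709 / 110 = -6.45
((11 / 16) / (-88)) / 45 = -1 / 5760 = -0.00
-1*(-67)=67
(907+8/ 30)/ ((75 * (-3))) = -13609/ 3375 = -4.03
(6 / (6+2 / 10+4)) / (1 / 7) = 4.12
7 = 7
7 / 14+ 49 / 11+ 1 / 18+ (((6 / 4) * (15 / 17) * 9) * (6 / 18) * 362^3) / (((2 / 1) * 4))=79251005329 / 3366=23544564.86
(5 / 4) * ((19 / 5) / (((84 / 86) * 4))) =817 / 672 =1.22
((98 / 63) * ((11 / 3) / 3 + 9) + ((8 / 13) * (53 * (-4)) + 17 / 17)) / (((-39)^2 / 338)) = -239158 / 9477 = -25.24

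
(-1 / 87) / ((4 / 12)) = -1 / 29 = -0.03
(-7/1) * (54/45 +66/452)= -10647/1130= -9.42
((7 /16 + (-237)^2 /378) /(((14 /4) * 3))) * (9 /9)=50075 /3528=14.19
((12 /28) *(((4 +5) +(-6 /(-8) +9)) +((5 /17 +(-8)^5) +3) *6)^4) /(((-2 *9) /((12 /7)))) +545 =-31922732064644107086661817585 /523843712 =-60939420161722027287.91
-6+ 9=3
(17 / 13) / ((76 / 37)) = 0.64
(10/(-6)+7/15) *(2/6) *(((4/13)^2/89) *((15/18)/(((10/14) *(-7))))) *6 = 32/75205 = 0.00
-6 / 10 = -3 / 5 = -0.60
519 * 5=2595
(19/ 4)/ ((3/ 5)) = 95/ 12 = 7.92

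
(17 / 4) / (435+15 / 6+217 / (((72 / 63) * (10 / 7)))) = 340 / 45633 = 0.01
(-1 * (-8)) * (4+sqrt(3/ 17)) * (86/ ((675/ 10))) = 1376 * sqrt(51)/ 2295+5504/ 135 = 45.05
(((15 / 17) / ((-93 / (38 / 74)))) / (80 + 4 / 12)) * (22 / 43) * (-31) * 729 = 4570830 / 6518327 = 0.70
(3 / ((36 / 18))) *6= 9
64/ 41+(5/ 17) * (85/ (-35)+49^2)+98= 3927708/ 4879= 805.02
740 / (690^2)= 37 / 23805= 0.00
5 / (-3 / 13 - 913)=-65 / 11872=-0.01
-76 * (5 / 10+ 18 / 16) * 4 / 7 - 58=-900 / 7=-128.57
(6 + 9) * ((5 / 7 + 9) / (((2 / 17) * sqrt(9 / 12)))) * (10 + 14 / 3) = 254320 * sqrt(3) / 21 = 20975.96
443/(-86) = -443/86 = -5.15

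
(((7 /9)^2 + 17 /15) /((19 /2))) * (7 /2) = 4928 /7695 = 0.64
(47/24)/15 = 47/360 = 0.13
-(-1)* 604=604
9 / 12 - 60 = -237 / 4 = -59.25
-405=-405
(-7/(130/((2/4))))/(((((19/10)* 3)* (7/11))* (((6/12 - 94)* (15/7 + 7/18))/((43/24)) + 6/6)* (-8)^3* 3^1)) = -3311/89842301952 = -0.00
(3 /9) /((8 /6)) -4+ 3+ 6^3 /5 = 849 /20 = 42.45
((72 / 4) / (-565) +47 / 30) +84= 289963 / 3390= 85.53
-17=-17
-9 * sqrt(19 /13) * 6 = -54 * sqrt(247) /13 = -65.28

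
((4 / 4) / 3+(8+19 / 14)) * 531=72039 / 14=5145.64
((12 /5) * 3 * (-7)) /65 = -252 /325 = -0.78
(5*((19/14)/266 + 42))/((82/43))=1770095/16072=110.14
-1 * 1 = -1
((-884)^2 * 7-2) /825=99458 /15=6630.53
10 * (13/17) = 130/17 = 7.65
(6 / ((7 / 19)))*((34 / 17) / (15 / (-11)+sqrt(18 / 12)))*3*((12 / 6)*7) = -150480 / 29 - 55176*sqrt(6) / 29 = -9849.42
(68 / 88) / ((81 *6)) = 17 / 10692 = 0.00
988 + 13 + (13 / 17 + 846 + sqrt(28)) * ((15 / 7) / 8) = 15 * sqrt(7) / 28 + 1168877 / 952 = 1229.23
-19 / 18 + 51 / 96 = -151 / 288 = -0.52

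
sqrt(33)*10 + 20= 20 + 10*sqrt(33)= 77.45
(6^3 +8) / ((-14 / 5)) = -80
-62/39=-1.59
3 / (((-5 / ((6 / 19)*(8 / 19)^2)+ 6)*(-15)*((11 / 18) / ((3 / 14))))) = 10368 / 12316535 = 0.00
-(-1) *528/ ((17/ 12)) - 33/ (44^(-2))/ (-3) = 368368/ 17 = 21668.71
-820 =-820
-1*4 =-4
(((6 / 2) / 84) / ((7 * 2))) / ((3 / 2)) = 1 / 588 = 0.00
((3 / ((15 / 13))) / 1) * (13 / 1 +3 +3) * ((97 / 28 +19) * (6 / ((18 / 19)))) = 2951897 / 420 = 7028.33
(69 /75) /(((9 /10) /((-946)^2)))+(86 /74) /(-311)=473698725017 /517815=914803.02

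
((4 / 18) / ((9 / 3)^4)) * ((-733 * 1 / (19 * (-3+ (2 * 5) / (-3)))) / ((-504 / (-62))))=22723 / 11053098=0.00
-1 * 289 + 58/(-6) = -896/3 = -298.67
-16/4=-4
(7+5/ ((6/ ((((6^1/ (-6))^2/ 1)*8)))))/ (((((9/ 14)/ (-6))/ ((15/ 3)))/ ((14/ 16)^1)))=-10045/ 18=-558.06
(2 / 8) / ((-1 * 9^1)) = -1 / 36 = -0.03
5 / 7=0.71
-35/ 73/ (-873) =35/ 63729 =0.00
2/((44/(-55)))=-5/2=-2.50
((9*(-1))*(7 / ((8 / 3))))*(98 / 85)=-9261 / 340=-27.24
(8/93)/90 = 4/4185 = 0.00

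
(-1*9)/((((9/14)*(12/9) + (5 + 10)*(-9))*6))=0.01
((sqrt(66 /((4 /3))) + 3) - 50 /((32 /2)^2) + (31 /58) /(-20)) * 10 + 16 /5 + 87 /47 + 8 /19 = 275558583 /8287040 + 15 * sqrt(22) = 103.61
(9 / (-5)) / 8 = -9 / 40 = -0.22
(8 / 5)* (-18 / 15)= -1.92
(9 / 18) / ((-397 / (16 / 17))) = -8 / 6749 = -0.00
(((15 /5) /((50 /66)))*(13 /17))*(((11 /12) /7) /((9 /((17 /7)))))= 1573 /14700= 0.11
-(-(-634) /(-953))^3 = 254840104 /865523177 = 0.29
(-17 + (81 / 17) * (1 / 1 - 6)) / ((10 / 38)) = -13186 / 85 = -155.13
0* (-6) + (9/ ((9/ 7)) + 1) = 8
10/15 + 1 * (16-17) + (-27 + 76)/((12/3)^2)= 131/48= 2.73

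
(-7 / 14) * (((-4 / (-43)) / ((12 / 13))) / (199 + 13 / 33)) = -143 / 565880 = -0.00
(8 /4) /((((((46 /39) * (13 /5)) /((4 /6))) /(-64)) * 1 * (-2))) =320 /23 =13.91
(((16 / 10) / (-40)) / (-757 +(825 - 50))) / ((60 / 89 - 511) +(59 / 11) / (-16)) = 7832 / 1799773875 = 0.00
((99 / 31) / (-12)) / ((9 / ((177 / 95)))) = -649 / 11780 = -0.06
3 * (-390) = -1170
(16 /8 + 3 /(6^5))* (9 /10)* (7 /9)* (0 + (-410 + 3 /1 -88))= -399245 /576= -693.13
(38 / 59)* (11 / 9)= 0.79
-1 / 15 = -0.07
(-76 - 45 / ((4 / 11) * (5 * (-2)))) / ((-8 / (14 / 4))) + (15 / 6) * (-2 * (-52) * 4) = 136683 / 128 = 1067.84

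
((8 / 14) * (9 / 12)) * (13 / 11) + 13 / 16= 1625 / 1232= 1.32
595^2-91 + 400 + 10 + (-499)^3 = -123897155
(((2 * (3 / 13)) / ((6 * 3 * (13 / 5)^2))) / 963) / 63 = 25 / 399869379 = 0.00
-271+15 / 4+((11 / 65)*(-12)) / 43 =-2988383 / 11180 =-267.30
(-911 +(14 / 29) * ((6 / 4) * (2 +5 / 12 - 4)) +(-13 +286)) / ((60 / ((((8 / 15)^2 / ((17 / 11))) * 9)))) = -3262204 / 184875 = -17.65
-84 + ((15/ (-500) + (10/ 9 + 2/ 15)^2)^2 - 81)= -10674335399/ 65610000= -162.69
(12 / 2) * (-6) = -36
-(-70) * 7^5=1176490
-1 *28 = -28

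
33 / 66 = 1 / 2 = 0.50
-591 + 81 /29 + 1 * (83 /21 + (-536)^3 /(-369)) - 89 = 31209671692 /74907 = 416645.60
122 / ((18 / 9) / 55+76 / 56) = 93940 / 1073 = 87.55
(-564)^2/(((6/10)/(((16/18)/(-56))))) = -8415.24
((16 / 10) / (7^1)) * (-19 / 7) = -152 / 245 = -0.62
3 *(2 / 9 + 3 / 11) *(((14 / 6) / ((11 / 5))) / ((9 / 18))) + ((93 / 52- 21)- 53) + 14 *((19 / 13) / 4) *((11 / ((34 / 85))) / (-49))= -14256925 / 198198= -71.93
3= 3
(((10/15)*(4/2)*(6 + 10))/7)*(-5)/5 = -3.05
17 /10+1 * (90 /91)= 2.69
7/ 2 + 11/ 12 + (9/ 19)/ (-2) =953/ 228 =4.18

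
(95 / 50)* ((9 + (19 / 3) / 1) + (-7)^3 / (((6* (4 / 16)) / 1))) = -1216 / 3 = -405.33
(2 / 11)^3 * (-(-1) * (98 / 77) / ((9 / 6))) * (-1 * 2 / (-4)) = 112 / 43923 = 0.00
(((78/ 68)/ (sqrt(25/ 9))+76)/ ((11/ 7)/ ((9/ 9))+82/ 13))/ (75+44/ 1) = 169481/ 2072130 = 0.08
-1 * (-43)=43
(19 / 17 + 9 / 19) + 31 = 10527 / 323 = 32.59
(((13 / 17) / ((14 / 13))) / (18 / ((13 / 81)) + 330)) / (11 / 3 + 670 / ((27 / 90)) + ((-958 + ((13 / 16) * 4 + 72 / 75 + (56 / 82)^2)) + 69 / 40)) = 92328925 / 73899279392841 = 0.00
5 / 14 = 0.36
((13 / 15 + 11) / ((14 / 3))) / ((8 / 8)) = 89 / 35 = 2.54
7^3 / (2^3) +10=423 / 8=52.88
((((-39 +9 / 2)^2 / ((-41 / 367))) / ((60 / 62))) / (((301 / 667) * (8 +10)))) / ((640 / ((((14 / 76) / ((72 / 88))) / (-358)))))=44157242921 / 33155277004800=0.00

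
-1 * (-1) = 1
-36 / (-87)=12 / 29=0.41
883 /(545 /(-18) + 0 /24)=-15894 /545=-29.16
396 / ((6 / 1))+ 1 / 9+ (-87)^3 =-5925932 / 9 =-658436.89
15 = 15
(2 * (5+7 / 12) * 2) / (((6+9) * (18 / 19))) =1273 / 810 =1.57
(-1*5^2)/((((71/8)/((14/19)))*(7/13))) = -5200/1349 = -3.85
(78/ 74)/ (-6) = -13/ 74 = -0.18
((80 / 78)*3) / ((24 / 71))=355 / 39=9.10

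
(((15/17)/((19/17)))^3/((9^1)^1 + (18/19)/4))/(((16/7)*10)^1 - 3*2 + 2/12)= 2100/671099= 0.00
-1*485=-485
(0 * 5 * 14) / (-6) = 0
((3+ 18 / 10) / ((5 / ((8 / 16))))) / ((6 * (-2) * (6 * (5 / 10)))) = -1 / 75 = -0.01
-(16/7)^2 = -256/49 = -5.22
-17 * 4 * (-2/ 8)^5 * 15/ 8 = 255/ 2048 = 0.12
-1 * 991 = -991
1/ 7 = 0.14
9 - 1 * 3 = 6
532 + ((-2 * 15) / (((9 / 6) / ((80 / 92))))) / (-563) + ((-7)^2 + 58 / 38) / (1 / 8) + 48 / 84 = 936.81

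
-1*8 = -8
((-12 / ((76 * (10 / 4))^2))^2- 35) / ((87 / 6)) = -5701543732 / 2362068125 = -2.41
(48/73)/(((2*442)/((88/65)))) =1056/1048645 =0.00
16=16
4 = 4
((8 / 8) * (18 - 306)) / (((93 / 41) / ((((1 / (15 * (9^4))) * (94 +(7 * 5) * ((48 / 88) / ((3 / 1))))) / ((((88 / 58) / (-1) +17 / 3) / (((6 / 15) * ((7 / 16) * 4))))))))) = -49005824 / 2243515725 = -0.02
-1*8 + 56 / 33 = -208 / 33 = -6.30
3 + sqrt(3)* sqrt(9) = 3 + 3* sqrt(3) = 8.20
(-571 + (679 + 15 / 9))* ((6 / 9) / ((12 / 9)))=329 / 6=54.83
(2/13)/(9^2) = 2/1053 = 0.00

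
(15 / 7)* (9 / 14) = 135 / 98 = 1.38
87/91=0.96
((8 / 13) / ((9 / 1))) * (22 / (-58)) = -88 / 3393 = -0.03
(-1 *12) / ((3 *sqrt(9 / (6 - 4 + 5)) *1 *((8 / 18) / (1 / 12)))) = -sqrt(7) / 4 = -0.66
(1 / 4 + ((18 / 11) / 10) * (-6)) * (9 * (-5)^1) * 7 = 10143 / 44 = 230.52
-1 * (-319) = 319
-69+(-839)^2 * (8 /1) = 5631299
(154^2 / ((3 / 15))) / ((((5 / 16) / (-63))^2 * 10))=12048486912 / 25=481939476.48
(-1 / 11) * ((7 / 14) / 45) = -1 / 990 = -0.00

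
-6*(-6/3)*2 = 24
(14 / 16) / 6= 7 / 48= 0.15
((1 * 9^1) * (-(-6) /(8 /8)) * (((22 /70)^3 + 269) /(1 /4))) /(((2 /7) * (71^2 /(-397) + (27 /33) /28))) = -21760730396064 /1355423125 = -16054.57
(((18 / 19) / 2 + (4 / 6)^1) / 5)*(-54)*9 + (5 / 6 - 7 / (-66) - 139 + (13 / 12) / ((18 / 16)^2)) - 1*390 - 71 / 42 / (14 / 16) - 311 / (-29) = -45412250231 / 72168327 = -629.25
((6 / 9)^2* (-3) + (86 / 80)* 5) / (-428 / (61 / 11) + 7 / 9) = -17751 / 335560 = -0.05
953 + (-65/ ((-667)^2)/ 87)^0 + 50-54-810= 140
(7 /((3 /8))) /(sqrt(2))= 28*sqrt(2) /3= 13.20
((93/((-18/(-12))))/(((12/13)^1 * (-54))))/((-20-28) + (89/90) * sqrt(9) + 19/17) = 34255/1209438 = 0.03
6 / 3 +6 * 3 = 20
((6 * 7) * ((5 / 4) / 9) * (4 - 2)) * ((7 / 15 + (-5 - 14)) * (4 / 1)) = -7784 / 9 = -864.89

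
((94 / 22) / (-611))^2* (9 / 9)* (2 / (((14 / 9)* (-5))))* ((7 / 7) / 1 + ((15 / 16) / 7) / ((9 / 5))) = -1083 / 80160080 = -0.00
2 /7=0.29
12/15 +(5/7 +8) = 333/35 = 9.51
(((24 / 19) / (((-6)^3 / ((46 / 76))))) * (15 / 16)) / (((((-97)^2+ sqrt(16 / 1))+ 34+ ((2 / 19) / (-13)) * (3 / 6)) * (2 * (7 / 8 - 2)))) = 1495 / 9576306432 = 0.00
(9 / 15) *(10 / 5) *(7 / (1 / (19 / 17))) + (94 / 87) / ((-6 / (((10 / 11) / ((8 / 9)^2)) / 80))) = 130299789 / 13882880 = 9.39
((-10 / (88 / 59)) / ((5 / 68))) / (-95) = 1003 / 1045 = 0.96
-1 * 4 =-4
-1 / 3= -0.33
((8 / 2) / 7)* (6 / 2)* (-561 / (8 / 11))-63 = -19395 / 14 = -1385.36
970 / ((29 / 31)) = 30070 / 29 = 1036.90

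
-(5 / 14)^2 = -25 / 196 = -0.13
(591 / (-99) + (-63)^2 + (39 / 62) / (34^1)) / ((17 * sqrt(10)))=73.72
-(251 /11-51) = 310 /11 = 28.18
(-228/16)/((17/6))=-171/34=-5.03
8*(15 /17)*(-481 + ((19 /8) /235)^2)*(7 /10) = -35700966819 /15021200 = -2376.71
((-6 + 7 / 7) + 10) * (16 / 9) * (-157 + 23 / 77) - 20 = -326380 / 231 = -1412.90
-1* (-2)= 2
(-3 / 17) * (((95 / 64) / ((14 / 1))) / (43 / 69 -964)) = 19665 / 1012516736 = 0.00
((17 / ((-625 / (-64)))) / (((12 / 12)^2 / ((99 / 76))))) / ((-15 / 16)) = -143616 / 59375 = -2.42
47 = 47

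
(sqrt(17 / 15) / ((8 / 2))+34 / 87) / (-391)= -2 / 2001 - sqrt(255) / 23460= -0.00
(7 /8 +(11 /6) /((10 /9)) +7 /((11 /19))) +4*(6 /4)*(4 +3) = 24911 /440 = 56.62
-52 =-52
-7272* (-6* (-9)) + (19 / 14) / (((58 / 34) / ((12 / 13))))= -1036301694 / 2639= -392687.27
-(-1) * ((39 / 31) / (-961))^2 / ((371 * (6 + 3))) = 169 / 329263865651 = 0.00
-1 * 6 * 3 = -18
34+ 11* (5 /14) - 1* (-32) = 979 /14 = 69.93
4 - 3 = 1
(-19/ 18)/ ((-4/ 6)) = 19/ 12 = 1.58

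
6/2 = 3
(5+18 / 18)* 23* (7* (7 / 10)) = 3381 / 5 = 676.20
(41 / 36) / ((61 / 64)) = 656 / 549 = 1.19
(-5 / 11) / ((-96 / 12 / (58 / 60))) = 29 / 528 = 0.05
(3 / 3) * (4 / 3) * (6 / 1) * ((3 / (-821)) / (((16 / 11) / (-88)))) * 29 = 42108 / 821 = 51.29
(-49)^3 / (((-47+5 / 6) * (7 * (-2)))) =-50421 / 277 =-182.03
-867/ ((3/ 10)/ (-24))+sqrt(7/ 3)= sqrt(21)/ 3+69360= 69361.53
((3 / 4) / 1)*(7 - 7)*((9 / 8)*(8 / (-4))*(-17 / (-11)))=0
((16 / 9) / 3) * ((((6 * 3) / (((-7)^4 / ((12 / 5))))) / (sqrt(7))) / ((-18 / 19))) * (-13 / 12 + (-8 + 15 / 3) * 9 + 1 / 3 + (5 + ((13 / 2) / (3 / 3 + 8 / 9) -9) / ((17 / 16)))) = 1404784 * sqrt(7) / 31225005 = 0.12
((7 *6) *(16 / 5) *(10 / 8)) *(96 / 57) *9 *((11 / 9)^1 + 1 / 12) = 3324.63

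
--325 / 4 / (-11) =-325 / 44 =-7.39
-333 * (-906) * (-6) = -1810188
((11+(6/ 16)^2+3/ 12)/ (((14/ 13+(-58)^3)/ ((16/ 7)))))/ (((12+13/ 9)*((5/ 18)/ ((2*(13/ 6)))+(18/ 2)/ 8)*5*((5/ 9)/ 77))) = -29937843/ 129390247525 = -0.00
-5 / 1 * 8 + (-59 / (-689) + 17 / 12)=-318299 / 8268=-38.50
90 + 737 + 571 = 1398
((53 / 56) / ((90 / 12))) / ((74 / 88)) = 583 / 3885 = 0.15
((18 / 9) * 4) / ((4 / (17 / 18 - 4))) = -55 / 9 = -6.11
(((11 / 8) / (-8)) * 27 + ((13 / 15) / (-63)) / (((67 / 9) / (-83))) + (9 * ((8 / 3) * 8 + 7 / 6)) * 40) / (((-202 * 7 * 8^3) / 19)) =-0.21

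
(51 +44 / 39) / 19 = 107 / 39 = 2.74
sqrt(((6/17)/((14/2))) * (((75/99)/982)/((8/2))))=5 * sqrt(642719)/1285438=0.00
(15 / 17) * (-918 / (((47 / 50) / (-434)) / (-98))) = -36649914.89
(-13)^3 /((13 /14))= -2366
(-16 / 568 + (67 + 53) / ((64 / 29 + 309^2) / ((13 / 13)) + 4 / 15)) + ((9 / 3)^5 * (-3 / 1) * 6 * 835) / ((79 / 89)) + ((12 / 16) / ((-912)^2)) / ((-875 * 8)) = -391655230948005246183709021 / 95186587853005824000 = -4114605.22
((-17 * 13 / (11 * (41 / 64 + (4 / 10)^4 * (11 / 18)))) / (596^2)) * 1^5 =-4972500 / 57696558227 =-0.00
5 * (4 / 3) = 20 / 3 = 6.67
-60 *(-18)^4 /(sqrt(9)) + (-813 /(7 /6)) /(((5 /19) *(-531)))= -4335498502 /2065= -2099515.01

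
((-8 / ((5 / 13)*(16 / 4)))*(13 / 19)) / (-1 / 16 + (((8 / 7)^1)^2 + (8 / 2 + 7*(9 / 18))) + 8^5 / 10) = -264992 / 244707289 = -0.00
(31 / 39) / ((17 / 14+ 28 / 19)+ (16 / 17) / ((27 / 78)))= 420546 / 2860663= 0.15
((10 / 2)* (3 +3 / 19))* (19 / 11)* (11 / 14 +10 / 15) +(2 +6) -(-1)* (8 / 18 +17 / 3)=37229 / 693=53.72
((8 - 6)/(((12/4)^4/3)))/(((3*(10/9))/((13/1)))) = 0.29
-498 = -498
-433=-433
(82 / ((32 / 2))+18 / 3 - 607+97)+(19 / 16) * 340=-761 / 8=-95.12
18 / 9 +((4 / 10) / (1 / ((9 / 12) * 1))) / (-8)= 157 / 80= 1.96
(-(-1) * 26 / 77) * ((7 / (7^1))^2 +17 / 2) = 247 / 77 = 3.21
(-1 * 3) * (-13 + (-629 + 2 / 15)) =9628 / 5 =1925.60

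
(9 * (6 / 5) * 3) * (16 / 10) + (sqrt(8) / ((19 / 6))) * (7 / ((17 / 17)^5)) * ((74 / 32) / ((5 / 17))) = 13209 * sqrt(2) / 380 + 1296 / 25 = 101.00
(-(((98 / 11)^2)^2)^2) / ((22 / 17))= -72314856919451776 / 2357947691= -30668558.59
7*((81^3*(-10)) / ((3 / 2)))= -24800580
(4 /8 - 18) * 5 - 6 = -187 /2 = -93.50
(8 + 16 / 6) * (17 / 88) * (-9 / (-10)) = 102 / 55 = 1.85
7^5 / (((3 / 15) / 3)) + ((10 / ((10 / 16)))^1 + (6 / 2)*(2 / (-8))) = 1008481 / 4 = 252120.25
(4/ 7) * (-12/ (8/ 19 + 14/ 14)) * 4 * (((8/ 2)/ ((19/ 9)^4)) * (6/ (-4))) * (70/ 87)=933120/ 198911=4.69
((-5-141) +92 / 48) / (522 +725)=-1729 / 14964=-0.12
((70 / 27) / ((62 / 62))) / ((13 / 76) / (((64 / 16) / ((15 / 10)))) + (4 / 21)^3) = 14598080 / 400091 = 36.49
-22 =-22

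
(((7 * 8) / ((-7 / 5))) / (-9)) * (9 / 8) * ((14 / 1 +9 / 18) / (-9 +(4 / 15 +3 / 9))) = -725 / 84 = -8.63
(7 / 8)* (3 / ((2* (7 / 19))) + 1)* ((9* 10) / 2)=3195 / 16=199.69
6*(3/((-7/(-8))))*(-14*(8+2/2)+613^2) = 54092592/7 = 7727513.14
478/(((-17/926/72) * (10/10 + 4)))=-31869216/85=-374931.95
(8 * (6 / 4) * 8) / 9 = 32 / 3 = 10.67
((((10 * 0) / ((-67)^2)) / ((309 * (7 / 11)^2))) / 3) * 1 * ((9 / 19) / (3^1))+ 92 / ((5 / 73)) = 6716 / 5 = 1343.20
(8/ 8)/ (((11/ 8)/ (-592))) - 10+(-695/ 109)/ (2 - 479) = -251950433/ 571923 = -440.53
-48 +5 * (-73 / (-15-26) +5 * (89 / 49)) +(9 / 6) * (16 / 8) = 18705 / 2009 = 9.31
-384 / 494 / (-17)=192 / 4199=0.05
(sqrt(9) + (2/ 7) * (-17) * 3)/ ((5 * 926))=-81/ 32410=-0.00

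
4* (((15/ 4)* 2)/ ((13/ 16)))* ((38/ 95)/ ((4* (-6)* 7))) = -8/ 91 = -0.09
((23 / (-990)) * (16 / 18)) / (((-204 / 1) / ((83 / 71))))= 1909 / 16131555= 0.00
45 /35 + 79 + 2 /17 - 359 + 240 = -4593 /119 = -38.60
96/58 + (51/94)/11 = 51111/29986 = 1.70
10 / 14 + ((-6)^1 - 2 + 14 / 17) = -769 / 119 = -6.46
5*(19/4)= 95/4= 23.75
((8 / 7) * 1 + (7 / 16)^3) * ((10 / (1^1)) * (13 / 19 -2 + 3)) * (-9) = -83295 / 448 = -185.93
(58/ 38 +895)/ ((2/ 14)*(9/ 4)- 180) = -158984/ 31863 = -4.99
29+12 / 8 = 61 / 2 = 30.50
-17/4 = -4.25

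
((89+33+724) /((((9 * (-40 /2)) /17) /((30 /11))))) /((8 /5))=-11985 /88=-136.19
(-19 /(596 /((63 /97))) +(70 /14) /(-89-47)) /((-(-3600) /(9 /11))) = -112963 /8648675200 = -0.00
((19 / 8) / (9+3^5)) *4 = 19 / 504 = 0.04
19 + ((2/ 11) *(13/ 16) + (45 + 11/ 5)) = 29193/ 440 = 66.35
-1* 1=-1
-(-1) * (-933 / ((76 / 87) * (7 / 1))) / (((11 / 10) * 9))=-45095 / 2926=-15.41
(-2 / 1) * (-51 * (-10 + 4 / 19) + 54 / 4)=-19485 / 19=-1025.53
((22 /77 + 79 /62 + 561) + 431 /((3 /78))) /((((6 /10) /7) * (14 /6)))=25537775 /434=58842.80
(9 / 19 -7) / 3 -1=-181 / 57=-3.18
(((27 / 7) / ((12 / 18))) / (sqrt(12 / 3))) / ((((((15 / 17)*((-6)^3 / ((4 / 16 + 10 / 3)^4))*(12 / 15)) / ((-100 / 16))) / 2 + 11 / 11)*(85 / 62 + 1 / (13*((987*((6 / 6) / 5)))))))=102886542592335 / 52381668754994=1.96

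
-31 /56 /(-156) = 31 /8736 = 0.00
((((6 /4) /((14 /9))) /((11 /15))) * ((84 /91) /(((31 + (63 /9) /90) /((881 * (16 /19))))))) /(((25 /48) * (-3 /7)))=-986494464 /7599449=-129.81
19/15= 1.27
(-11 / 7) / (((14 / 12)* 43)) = -66 / 2107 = -0.03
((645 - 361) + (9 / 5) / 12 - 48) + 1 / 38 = 89747 / 380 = 236.18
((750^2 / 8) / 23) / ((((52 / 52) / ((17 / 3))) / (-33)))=-26296875 / 46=-571671.20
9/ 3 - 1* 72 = -69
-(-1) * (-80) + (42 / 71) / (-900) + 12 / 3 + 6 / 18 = -268619 / 3550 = -75.67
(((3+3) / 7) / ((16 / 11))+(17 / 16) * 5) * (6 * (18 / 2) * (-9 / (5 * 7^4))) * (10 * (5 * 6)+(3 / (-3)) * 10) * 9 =-41922603 / 67228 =-623.59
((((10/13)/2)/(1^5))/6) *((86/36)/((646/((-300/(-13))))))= 5375/982566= 0.01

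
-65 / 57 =-1.14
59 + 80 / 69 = 4151 / 69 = 60.16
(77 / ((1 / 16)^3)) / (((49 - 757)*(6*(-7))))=5632 / 531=10.61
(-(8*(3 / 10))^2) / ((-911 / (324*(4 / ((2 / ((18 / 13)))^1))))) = 1679616 / 296075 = 5.67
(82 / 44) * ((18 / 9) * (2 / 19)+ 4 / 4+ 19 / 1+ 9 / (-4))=55965 / 1672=33.47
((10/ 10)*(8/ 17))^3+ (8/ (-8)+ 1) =512/ 4913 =0.10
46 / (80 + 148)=23 / 114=0.20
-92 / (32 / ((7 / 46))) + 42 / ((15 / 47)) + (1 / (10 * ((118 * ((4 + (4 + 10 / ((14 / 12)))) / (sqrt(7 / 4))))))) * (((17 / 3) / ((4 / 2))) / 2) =119 * sqrt(7) / 3285120 + 10493 / 80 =131.16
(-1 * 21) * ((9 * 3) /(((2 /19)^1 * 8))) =-10773 /16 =-673.31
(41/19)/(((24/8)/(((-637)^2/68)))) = 16636529/3876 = 4292.19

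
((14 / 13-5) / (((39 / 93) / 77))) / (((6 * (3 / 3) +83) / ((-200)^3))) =973896000000 / 15041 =64749418.26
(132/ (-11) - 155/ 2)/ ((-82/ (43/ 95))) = 7697/ 15580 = 0.49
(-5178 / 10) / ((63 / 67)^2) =-3874007 / 6615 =-585.64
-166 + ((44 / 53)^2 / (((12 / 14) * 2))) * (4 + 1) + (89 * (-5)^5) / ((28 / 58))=-67988369063 / 117978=-576280.06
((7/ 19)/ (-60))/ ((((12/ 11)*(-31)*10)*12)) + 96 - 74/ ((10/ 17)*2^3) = 4085162717/ 50889600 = 80.28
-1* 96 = -96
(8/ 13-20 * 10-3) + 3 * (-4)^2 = -2007/ 13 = -154.38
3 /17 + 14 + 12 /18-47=-1640 /51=-32.16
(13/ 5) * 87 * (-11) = -12441/ 5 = -2488.20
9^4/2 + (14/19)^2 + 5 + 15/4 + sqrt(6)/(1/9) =9* sqrt(6) + 4750461/1444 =3311.84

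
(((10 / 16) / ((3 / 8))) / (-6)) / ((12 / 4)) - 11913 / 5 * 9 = -5789743 / 270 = -21443.49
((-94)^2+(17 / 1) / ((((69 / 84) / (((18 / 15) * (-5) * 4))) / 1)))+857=211515 / 23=9196.30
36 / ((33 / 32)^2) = 4096 / 121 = 33.85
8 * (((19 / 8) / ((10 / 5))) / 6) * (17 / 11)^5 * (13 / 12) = 350704679 / 23191344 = 15.12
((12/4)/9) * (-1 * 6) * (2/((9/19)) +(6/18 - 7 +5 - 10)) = 134/9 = 14.89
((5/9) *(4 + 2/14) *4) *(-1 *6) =-1160/21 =-55.24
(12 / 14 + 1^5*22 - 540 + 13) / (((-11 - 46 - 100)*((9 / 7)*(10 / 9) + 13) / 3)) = 10587 / 15857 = 0.67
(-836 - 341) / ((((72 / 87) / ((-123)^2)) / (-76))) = 3270521661 / 2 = 1635260830.50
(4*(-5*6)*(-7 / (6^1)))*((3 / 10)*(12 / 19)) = 26.53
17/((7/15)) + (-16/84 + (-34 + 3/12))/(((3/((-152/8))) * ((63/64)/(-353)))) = -305801927/3969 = -77047.60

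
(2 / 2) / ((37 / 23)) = 23 / 37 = 0.62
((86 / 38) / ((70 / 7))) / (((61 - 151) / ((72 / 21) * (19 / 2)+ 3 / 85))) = -278081 / 3391500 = -0.08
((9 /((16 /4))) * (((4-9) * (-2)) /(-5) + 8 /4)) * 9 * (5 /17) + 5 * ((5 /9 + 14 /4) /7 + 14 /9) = 1345 /126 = 10.67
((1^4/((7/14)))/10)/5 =1/25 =0.04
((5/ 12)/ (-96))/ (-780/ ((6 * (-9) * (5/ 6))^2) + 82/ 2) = -75/ 701824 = -0.00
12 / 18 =2 / 3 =0.67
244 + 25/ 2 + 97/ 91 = 46877/ 182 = 257.57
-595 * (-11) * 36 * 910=214414200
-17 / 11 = -1.55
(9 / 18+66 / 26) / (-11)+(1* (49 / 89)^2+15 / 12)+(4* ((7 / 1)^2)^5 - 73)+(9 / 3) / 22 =5119368667142683 / 4530812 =1129900924.41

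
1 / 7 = 0.14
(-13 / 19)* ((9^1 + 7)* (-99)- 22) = 20878 / 19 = 1098.84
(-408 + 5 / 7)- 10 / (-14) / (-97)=-276552 / 679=-407.29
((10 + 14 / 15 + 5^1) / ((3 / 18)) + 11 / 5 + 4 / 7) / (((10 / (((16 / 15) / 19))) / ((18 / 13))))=0.76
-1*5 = -5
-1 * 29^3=-24389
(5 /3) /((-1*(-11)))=0.15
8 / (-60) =-2 / 15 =-0.13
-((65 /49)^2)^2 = -17850625 /5764801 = -3.10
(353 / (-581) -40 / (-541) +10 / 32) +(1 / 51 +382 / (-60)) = -2807749327 / 427476560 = -6.57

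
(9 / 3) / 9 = 1 / 3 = 0.33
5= 5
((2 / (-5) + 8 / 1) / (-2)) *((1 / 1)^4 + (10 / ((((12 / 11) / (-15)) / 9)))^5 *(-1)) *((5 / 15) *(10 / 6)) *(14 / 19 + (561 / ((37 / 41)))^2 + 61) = -19451414611666032122241779 / 8214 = -2368080668573902133216.68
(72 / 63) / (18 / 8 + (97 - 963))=-32 / 24185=-0.00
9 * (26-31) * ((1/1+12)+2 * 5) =-1035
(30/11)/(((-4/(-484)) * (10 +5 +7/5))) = 20.12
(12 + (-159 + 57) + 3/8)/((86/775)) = -555675/688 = -807.67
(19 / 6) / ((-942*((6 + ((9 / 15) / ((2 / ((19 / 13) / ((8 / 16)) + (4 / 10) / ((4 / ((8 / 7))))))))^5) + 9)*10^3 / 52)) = -120418702999765625 / 10765836390429837052272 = -0.00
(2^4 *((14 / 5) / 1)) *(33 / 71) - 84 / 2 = -7518 / 355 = -21.18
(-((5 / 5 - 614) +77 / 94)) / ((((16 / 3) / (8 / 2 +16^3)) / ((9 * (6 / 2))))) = 4777673625 / 376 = 12706578.79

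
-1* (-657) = 657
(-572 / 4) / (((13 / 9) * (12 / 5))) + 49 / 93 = -15149 / 372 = -40.72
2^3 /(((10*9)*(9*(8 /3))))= 1 /270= 0.00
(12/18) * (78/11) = 52/11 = 4.73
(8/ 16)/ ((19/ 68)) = 34/ 19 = 1.79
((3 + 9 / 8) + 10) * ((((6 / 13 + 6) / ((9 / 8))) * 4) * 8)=101248 / 39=2596.10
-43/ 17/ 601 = -43/ 10217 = -0.00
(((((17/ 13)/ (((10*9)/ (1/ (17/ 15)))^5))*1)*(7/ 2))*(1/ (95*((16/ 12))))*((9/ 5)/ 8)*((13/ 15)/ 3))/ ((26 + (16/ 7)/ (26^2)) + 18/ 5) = 0.00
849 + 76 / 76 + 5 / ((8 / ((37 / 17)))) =115785 / 136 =851.36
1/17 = 0.06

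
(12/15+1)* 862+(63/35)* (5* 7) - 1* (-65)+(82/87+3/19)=13890989/8265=1680.70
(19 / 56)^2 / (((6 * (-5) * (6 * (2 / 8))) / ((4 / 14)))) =-361 / 493920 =-0.00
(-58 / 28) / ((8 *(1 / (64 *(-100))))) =11600 / 7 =1657.14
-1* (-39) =39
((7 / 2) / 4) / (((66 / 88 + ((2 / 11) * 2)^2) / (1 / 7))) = 121 / 854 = 0.14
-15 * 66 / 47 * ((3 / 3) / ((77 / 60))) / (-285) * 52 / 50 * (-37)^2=2562768 / 31255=82.00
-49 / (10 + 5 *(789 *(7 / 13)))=-637 / 27745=-0.02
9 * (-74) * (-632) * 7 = 2946384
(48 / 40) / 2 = 3 / 5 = 0.60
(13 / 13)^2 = 1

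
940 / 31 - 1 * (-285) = 9775 / 31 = 315.32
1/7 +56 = 393/7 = 56.14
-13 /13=-1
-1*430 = -430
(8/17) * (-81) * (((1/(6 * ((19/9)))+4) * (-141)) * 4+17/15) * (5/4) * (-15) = -530814870/323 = -1643389.69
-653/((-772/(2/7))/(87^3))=430002459/2702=159142.29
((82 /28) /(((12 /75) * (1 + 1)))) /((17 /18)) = 9225 /952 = 9.69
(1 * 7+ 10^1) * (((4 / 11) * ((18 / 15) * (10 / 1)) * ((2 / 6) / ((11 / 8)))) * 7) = 15232 / 121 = 125.88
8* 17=136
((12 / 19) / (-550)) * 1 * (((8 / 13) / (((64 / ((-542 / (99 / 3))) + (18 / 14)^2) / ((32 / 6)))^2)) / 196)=-3684975616 / 180875346054975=-0.00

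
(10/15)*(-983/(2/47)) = -46201/3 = -15400.33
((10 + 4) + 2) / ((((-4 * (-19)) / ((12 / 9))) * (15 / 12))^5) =16384 / 1880287678125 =0.00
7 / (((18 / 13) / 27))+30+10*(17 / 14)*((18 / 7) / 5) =16929 / 98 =172.74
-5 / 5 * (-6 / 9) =2 / 3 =0.67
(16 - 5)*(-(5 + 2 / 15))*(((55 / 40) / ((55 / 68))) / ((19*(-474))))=14399 / 1350900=0.01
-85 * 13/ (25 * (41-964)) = 17/ 355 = 0.05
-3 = -3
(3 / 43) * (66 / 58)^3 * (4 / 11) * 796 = 31206384 / 1048727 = 29.76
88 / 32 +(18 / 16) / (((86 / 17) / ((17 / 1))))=4493 / 688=6.53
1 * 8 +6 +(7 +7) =28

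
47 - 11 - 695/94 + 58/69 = 190993/6486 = 29.45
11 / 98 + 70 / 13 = 7003 / 1274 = 5.50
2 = 2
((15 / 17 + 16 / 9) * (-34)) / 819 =-814 / 7371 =-0.11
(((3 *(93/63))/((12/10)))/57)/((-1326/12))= -155/264537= -0.00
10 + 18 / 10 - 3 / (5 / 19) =0.40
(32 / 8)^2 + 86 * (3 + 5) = 704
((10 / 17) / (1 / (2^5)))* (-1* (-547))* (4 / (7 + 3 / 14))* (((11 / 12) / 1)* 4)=107824640 / 5151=20932.76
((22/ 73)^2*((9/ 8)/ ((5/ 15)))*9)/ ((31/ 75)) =6.67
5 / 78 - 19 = -1477 / 78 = -18.94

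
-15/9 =-5/3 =-1.67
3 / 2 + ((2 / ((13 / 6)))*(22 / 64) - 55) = -5531 / 104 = -53.18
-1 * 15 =-15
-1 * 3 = -3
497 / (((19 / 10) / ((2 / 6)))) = 87.19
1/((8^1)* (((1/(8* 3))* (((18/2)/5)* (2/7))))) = 35/6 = 5.83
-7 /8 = -0.88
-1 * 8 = -8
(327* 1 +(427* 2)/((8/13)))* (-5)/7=-34295/28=-1224.82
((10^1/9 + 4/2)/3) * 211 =5908/27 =218.81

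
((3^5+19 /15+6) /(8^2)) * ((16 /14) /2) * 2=1877 /420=4.47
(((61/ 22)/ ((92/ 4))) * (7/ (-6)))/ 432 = -427/ 1311552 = -0.00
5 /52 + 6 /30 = 77 /260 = 0.30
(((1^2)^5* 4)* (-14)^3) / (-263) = 10976 / 263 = 41.73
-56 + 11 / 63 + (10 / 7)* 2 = -3337 / 63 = -52.97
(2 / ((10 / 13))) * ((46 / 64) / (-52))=-23 / 640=-0.04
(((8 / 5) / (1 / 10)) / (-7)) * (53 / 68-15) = 3868 / 119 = 32.50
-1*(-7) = 7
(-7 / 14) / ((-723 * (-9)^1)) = -1 / 13014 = -0.00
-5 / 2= -2.50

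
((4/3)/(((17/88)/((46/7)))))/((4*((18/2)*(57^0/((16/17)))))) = 64768/54621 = 1.19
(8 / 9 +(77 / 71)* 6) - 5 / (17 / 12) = 42002 / 10863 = 3.87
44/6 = 22/3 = 7.33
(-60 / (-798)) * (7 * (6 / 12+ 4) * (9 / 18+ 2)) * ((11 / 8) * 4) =2475 / 76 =32.57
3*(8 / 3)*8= 64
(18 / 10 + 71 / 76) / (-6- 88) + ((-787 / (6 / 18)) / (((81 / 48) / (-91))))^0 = 0.97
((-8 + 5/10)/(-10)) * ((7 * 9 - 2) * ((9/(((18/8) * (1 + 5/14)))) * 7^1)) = 17934/19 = 943.89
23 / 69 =1 / 3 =0.33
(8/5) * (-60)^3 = -345600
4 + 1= 5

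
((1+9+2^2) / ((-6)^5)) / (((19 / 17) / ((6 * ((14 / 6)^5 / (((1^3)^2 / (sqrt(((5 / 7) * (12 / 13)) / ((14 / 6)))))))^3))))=-8235565884595 * sqrt(65) / 138223021131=-480.36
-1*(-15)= 15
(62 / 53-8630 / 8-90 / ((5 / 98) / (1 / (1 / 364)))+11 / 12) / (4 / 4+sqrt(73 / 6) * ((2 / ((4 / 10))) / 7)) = 10021916443 / 81143-7158511745 * sqrt(438) / 486858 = -184211.93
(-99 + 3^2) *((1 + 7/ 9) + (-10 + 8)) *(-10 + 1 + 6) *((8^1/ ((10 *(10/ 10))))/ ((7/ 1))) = -6.86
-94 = -94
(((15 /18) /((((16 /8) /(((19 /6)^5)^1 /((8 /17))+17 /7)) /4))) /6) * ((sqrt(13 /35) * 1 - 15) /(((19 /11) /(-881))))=71643943876175 /49641984 - 2865757755047 * sqrt(455) /1042481664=1384575.07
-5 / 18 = -0.28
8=8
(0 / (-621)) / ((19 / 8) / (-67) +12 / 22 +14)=0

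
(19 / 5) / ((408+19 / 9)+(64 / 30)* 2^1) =171 / 18647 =0.01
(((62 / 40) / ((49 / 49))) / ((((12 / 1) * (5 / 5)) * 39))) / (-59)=-31 / 552240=-0.00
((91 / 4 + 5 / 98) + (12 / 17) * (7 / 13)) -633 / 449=423427709 / 19448884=21.77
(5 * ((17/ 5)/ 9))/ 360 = 17/ 3240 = 0.01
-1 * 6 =-6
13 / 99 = 0.13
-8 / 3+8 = 16 / 3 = 5.33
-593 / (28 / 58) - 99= -1327.36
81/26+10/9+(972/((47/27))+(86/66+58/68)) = 580755650/1028313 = 564.77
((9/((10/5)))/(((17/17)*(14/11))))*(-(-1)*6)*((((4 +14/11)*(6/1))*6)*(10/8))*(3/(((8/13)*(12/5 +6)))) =2290275/784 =2921.27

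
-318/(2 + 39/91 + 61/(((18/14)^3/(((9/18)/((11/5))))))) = -35700588/1004951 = -35.52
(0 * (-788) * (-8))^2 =0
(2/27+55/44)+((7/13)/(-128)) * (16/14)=7409/5616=1.32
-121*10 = -1210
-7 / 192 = -0.04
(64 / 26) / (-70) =-16 / 455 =-0.04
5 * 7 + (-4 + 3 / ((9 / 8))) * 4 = 89 / 3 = 29.67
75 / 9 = 25 / 3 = 8.33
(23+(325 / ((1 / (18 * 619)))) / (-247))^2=77346840769 / 361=214257176.65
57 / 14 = 4.07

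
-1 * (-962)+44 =1006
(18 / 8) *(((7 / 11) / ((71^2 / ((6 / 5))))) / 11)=189 / 6099610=0.00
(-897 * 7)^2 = 39425841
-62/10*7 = -217/5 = -43.40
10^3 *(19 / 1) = 19000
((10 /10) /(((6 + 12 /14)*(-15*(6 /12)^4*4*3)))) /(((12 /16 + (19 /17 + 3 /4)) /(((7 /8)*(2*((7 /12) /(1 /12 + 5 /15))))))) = -5831 /480600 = -0.01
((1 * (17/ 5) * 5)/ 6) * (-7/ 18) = -119/ 108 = -1.10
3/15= 1/5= 0.20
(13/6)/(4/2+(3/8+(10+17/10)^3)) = 0.00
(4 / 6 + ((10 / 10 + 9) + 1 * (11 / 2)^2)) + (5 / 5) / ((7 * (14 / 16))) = 24155 / 588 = 41.08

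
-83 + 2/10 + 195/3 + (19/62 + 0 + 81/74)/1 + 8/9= -800552/51615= -15.51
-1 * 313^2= -97969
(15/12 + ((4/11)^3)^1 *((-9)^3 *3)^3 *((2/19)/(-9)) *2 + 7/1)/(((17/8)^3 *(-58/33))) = -228510062735040/327554623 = -697624.29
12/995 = 0.01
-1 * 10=-10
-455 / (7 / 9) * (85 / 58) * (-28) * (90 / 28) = 2237625 / 29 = 77159.48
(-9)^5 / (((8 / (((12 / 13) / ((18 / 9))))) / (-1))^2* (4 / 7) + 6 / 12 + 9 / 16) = -59521392 / 174127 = -341.83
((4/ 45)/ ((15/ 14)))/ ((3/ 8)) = 448/ 2025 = 0.22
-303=-303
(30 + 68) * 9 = 882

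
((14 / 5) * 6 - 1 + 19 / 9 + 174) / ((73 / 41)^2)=14517116 / 239805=60.54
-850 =-850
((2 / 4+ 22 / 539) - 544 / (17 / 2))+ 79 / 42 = -9052 / 147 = -61.58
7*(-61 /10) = -427 /10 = -42.70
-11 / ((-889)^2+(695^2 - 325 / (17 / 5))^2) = -3179 / 67401044442769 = -0.00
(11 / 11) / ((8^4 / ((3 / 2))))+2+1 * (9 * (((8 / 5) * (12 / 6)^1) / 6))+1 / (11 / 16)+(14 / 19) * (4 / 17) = 1226575919 / 145530880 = 8.43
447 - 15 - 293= 139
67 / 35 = 1.91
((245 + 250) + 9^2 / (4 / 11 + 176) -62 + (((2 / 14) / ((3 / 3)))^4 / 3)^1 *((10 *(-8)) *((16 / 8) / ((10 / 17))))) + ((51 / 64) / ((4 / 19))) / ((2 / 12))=203965209781 / 447162240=456.13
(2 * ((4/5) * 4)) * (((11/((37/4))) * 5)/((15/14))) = 19712/555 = 35.52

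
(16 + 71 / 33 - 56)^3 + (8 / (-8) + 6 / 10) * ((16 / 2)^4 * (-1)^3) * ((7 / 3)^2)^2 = -3047190383 / 539055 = -5652.84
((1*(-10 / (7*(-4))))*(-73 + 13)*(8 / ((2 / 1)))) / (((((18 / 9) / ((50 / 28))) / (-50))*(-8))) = -46875 / 98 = -478.32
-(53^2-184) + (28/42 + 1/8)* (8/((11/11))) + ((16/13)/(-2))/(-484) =-2618.67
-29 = -29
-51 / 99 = -17 / 33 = -0.52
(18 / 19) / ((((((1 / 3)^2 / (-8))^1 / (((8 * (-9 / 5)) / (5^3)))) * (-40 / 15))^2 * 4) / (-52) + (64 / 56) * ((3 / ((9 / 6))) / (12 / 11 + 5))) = 414745059456 / 160805740817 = 2.58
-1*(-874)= 874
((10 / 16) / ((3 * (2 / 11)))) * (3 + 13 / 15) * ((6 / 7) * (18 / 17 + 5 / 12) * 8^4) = 3511552 / 153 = 22951.32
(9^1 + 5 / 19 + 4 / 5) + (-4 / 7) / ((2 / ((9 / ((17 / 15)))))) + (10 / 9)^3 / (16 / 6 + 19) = 280613126 / 35712495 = 7.86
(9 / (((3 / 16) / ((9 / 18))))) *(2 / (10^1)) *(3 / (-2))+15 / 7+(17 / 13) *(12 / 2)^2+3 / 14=38433 / 910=42.23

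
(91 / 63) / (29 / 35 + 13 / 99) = 5005 / 3326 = 1.50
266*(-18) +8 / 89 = -426124 / 89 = -4787.91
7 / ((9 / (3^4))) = 63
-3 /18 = -1 /6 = -0.17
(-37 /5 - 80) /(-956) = 437 /4780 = 0.09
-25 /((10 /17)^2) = -289 /4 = -72.25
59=59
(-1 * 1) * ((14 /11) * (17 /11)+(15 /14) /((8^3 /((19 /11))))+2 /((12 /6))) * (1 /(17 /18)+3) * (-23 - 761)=1244423901 /131648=9452.66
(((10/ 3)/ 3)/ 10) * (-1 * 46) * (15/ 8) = -9.58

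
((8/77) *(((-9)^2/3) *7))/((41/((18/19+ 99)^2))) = 778939416/162811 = 4784.32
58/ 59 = 0.98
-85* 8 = -680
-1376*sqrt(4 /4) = -1376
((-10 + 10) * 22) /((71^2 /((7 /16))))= 0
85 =85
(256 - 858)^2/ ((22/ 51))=9241302/ 11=840118.36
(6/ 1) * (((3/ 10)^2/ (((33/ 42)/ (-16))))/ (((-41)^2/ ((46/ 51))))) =-46368/ 7858675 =-0.01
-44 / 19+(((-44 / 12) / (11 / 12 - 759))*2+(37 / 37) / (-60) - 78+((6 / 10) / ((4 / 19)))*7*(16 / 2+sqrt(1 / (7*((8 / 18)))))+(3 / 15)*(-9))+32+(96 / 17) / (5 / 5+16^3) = 171*sqrt(7) / 40+7188767938099 / 65663684220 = 120.79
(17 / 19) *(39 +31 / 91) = 60860 / 1729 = 35.20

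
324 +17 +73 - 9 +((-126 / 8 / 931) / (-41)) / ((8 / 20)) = 17667765 / 43624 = 405.00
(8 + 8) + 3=19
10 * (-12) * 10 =-1200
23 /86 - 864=-74281 /86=-863.73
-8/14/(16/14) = -1/2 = -0.50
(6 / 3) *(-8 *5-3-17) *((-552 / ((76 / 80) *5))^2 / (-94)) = 292515840 / 16967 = 17240.28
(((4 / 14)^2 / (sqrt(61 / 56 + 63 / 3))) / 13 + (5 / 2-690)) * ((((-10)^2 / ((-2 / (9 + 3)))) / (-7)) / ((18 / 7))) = -68750 / 3 + 800 * sqrt(17318) / 2363907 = -22916.62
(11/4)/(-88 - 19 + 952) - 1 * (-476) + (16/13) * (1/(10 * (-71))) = 22846169/47996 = 476.00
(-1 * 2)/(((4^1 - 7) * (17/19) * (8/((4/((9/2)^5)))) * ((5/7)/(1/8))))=532/15057495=0.00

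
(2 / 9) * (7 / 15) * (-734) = -10276 / 135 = -76.12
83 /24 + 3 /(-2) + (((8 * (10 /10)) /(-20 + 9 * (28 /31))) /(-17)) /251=4612999 /2355384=1.96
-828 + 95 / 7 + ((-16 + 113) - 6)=-5064 / 7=-723.43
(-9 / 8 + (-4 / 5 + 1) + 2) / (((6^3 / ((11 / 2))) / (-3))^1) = -473 / 5760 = -0.08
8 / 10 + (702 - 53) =3249 / 5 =649.80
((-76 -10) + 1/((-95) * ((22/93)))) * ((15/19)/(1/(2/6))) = -179833/7942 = -22.64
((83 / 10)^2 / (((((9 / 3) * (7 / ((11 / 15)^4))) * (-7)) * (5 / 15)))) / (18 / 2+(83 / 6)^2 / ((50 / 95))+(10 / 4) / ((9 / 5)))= -0.00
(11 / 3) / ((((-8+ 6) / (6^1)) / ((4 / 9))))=-44 / 9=-4.89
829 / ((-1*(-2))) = 829 / 2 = 414.50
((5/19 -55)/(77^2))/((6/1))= -0.00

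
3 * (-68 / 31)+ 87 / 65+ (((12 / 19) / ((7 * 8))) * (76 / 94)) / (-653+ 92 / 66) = -74728005666 / 14255091305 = -5.24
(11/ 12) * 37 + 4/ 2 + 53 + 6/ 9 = 1075/ 12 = 89.58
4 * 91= 364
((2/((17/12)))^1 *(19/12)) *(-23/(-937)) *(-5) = -4370/15929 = -0.27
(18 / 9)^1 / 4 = 1 / 2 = 0.50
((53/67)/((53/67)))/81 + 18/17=1475/1377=1.07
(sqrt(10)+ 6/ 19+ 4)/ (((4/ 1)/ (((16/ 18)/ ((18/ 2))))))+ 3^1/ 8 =2 * sqrt(10)/ 81+ 5929/ 12312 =0.56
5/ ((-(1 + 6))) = -5/ 7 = -0.71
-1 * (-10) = 10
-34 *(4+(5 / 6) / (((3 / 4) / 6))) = -1088 / 3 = -362.67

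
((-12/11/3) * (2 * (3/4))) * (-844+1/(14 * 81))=957095/2079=460.36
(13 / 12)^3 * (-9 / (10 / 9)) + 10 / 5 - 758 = -490431 / 640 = -766.30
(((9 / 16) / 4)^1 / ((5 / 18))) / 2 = 81 / 320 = 0.25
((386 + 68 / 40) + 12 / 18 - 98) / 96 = 8711 / 2880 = 3.02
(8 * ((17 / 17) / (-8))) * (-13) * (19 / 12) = 247 / 12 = 20.58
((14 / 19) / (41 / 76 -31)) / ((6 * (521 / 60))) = -112 / 241223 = -0.00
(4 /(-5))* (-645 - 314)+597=6821 /5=1364.20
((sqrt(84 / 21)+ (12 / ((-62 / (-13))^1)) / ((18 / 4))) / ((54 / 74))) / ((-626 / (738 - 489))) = -365449 / 261981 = -1.39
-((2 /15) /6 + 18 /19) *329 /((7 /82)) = -3194966 /855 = -3736.80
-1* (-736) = 736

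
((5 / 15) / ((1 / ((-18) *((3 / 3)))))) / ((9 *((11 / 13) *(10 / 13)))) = -169 / 165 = -1.02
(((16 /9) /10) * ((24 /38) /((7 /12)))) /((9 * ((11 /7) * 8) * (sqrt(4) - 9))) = -16 /65835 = -0.00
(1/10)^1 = 0.10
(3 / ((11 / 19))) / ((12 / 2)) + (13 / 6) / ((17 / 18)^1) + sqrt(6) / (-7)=1181 / 374 - sqrt(6) / 7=2.81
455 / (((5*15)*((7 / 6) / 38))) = 988 / 5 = 197.60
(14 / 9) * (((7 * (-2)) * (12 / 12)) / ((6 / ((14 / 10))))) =-686 / 135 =-5.08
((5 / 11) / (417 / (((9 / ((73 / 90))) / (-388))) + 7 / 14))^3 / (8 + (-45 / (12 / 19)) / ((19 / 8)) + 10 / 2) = 0.00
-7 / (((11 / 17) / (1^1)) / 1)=-10.82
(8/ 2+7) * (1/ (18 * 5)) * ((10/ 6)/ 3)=11/ 162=0.07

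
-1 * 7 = -7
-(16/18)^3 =-512/729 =-0.70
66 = 66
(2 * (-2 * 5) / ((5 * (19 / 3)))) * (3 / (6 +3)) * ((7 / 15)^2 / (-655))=196 / 2800125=0.00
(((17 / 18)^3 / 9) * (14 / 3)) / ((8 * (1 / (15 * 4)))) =171955 / 52488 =3.28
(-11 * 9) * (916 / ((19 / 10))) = -906840 / 19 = -47728.42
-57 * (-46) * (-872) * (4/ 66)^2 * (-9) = 9145536/ 121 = 75582.94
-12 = -12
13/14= 0.93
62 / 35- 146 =-5048 / 35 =-144.23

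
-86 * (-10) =860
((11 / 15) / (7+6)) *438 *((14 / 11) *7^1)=14308 / 65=220.12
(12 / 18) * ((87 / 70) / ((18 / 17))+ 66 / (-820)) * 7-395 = -1438723 / 3690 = -389.90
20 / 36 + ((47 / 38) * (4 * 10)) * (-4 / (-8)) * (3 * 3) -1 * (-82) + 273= 98870 / 171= 578.19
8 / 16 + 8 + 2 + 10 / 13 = 11.27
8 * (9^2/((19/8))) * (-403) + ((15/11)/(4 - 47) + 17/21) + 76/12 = -109948.26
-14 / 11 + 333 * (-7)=-2332.27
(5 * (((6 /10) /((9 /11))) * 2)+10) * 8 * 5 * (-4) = -8320 /3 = -2773.33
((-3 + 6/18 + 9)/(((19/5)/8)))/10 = 1.33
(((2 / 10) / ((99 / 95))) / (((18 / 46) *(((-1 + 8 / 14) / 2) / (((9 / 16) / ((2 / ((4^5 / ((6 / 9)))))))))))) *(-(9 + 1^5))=978880 / 99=9887.68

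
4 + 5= 9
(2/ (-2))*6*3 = -18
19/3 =6.33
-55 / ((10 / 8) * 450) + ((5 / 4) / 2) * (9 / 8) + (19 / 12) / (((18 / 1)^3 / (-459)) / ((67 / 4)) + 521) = 0.61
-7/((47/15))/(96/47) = -35/32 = -1.09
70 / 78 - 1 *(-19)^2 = -14044 / 39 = -360.10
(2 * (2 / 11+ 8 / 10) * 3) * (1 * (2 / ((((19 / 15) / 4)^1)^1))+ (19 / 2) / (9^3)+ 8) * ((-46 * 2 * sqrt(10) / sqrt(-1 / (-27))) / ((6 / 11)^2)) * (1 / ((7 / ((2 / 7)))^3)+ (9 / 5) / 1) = -772030.16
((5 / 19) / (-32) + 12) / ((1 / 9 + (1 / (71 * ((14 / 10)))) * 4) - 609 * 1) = -32612643 / 1655815040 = -0.02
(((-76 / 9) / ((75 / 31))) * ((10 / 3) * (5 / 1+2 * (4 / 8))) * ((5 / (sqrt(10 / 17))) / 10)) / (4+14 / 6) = -7.19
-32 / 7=-4.57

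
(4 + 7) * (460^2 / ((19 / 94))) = 218794400 / 19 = 11515494.74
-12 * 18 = -216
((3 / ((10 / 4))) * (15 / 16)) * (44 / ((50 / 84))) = 83.16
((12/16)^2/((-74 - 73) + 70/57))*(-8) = 513/16618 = 0.03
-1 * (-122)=122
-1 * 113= -113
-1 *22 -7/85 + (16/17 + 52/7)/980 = -643562/29155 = -22.07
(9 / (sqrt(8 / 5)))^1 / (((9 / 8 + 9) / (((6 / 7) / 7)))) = 0.09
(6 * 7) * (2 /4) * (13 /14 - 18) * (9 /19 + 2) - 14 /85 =-2864947 /3230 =-886.98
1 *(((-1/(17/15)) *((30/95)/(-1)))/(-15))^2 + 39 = 4068867/104329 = 39.00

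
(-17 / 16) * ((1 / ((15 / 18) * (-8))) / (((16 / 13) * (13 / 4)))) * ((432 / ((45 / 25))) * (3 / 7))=459 / 112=4.10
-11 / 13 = -0.85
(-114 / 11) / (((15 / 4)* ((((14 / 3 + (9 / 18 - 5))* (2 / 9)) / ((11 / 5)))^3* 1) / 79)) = -28598769144 / 625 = -45758030.63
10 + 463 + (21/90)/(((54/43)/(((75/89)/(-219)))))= 995676739/2105028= 473.00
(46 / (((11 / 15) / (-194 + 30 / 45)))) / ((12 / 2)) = -66700 / 33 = -2021.21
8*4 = 32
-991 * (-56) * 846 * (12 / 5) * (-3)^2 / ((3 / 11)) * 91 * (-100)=-33837527243520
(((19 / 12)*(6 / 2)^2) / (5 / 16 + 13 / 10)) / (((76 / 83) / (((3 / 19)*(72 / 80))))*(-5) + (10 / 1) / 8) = -681264 / 2387317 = -0.29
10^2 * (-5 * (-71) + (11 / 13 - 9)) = 450900 / 13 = 34684.62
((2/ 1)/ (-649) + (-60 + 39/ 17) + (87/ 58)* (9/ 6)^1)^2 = 5990329675225/ 1947633424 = 3075.70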